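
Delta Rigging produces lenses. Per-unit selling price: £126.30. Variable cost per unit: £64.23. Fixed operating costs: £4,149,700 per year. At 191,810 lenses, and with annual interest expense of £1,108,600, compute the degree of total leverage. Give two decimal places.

1.79

At 191,810 units, contribution = 191,810 × £62.07 = £11,905,646.70.
Subtracting fixed costs: EBIT = £11,905,646.70 − £4,149,700 = £7,755,946.70. Interest = £1,108,600.00, so EBIT − I = £6,647,346.70.
Degree of total leverage = total CM / (EBIT − interest) = £11,905,646.70 / £6,647,346.70 = 1.7910.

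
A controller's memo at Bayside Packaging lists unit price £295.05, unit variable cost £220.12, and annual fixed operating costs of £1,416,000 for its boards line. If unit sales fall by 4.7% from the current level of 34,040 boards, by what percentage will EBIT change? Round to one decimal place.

Total contribution margin = 34,040 × £74.93 = £2,550,617.20.
Subtracting fixed costs: EBIT = £2,550,617.20 − £1,416,000 = £1,134,617.20.
So DOL = total CM / EBIT = £2,550,617.20 / £1,134,617.20 = 2.2480.
%ΔEBIT = DOL × %ΔSales = 2.2480 × -4.7% = -10.6%.

-10.6%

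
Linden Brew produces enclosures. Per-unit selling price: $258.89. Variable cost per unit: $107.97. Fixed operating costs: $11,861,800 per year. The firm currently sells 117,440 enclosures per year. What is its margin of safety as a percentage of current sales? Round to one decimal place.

Unit CM = price − variable cost = $258.89 − $107.97 = $150.92. Break-even units = $11,861,800 ÷ $150.92 = 78,596.61; break-even revenue = 78,596.61 × $258.89 = $20,347,875.71.
Actual sales revenue = 117,440 × $258.89 = $30,404,041.60.
Margin of safety = ($30,404,041.60 − $20,347,875.71) ÷ $30,404,041.60 = 33.1%.

33.1%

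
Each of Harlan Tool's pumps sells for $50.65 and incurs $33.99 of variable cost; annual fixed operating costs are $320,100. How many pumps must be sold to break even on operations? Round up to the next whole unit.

Each unit contributes $50.65 − $33.99 = $16.66.
Break-even volume = fixed costs ÷ CM per unit = $320,100 ÷ $16.66 = 19,213.69, so 19,214 pumps.

19,214 pumps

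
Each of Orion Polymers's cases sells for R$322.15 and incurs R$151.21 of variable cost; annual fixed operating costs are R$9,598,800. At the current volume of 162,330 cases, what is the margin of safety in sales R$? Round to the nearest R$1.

R$34,204,909

Each unit contributes R$322.15 − R$151.21 = R$170.94. Break-even units = R$9,598,800 ÷ R$170.94 = 56,153.04; break-even revenue = 56,153.04 × R$322.15 = R$18,089,700.60.
Actual sales revenue = 162,330 × R$322.15 = R$52,294,609.50.
Margin of safety = R$52,294,609.50 − R$18,089,700.60 = R$34,204,909.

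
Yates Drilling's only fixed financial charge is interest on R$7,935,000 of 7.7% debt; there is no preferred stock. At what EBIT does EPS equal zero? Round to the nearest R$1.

R$610,995

Annual interest = 7.7% × R$7,935,000 = R$610,995.00.
With no preferred dividends, EPS = 0 when EBIT exactly covers interest, so the financial break-even EBIT is R$610,995.00.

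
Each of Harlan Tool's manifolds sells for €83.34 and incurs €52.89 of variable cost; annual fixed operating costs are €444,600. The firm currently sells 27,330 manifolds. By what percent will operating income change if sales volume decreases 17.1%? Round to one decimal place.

-36.7%

At 27,330 units, contribution = 27,330 × €30.45 = €832,198.50.
Operating income = contribution − fixed costs = €832,198.50 − €444,600 = €387,598.50.
So DOL = total CM / EBIT = €832,198.50 / €387,598.50 = 2.1471.
So EBIT moves 2.1471 × (-17.1%) = -36.7%.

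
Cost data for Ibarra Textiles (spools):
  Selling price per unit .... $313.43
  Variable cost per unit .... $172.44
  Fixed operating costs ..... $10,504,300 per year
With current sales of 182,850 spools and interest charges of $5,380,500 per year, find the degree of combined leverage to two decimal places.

At 182,850 units, contribution = 182,850 × $140.99 = $25,780,021.50.
Subtracting fixed costs: EBIT = $25,780,021.50 − $10,504,300 = $15,275,721.50. Interest = $5,380,500.00, so EBIT − I = $9,895,221.50.
Degree of total leverage = total CM / (EBIT − interest) = $25,780,021.50 / $9,895,221.50 = 2.6053.

2.61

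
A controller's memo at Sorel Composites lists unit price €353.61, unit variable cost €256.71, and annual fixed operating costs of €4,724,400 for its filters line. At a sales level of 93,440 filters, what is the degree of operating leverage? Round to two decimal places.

2.09

Contribution at this volume is 93,440 × €96.90 = €9,054,336.00.
EBIT = €9,054,336.00 − €4,724,400 = €4,329,936.00.
DOL = contribution ÷ EBIT = €9,054,336.00 ÷ €4,329,936.00 = 2.0911.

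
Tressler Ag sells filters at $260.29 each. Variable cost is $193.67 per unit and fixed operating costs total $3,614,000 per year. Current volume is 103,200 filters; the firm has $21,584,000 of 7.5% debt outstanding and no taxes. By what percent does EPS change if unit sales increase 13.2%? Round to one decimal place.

+55.3%

Total contribution margin = 103,200 × $66.62 = $6,875,184.00.
EBIT = $6,875,184.00 − $3,614,000 = $3,261,184.00.
Interest = $1,618,800.00, so EBIT − I = $1,642,384.00.
Degree of combined leverage = contribution ÷ (EBIT − I) = $6,875,184.00 ÷ $1,642,384.00 = 4.1861.
%ΔEPS = DCL × %ΔSales = 4.1861 × +13.2% = +55.3%.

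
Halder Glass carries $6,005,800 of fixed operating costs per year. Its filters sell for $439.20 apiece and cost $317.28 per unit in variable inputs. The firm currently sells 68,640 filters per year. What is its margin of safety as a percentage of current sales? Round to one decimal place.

Each unit contributes $439.20 − $317.28 = $121.92. Break-even units = $6,005,800 ÷ $121.92 = 49,260.17; break-even revenue = 49,260.17 × $439.20 = $21,635,066.93.
Actual sales revenue = 68,640 × $439.20 = $30,146,688.00.
Margin of safety = ($30,146,688.00 − $21,635,066.93) ÷ $30,146,688.00 = 28.2%.

28.2%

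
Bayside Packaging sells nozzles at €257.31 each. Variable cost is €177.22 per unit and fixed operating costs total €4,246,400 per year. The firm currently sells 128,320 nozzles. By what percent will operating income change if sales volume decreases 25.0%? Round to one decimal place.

At 128,320 units, contribution = 128,320 × €80.09 = €10,277,148.80.
EBIT = €10,277,148.80 − €4,246,400 = €6,030,748.80.
So DOL = total CM / EBIT = €10,277,148.80 / €6,030,748.80 = 1.7041.
So EBIT moves 1.7041 × (-25.0%) = -42.6%.

-42.6%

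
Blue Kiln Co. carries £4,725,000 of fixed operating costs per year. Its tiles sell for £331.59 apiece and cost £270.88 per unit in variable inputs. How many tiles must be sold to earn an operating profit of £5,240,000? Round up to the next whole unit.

Each unit contributes £331.59 − £270.88 = £60.71.
Required volume = (fixed costs + target profit) ÷ CM = (£4,725,000 + £5,240,000) ÷ £60.71 = 164,141.00, so 164,141 tiles.

164,141 tiles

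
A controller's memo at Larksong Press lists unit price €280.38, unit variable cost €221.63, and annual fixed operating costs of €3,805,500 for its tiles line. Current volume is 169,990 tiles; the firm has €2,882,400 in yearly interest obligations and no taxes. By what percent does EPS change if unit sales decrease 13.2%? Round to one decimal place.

-40.0%

Contribution at this volume is 169,990 × €58.75 = €9,986,912.50.
EBIT = €9,986,912.50 − €3,805,500 = €6,181,412.50.
Interest = €2,882,400.00, so EBIT − I = €3,299,012.50.
Degree of combined leverage = contribution ÷ (EBIT − I) = €9,986,912.50 ÷ €3,299,012.50 = 3.0272.
%ΔEPS = DCL × %ΔSales = 3.0272 × -13.2% = -40.0%.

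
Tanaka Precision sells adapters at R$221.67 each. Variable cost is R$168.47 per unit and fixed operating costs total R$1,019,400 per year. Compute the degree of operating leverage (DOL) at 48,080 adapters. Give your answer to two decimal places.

1.66

At 48,080 units, contribution = 48,080 × R$53.20 = R$2,557,856.00.
Subtracting fixed costs: EBIT = R$2,557,856.00 − R$1,019,400 = R$1,538,456.00.
So DOL = total CM / EBIT = R$2,557,856.00 / R$1,538,456.00 = 1.6626.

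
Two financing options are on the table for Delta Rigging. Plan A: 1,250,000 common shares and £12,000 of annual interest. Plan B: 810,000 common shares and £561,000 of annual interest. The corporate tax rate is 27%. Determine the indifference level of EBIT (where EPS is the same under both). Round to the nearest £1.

£1,571,659

At indifference, (EBIT − 12,000)(1 − t)/1,250,000 = (EBIT − 561,000)(1 − t)/810,000.
The (1 − t) factor cancels: (EBIT − 12,000) × 810,000 = (EBIT − 561,000) × 1,250,000.
EBIT × (1,250,000 − 810,000) = 561,000 × 1,250,000 − 12,000 × 810,000 = 691,530,000,000, so EBIT = 691,530,000,000 ÷ 440,000 = 1,571,659.09.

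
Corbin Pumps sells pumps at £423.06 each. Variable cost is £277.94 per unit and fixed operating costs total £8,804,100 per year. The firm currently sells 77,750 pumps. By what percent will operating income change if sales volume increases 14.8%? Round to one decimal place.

Contribution at this volume is 77,750 × £145.12 = £11,283,080.00.
EBIT = £11,283,080.00 − £8,804,100 = £2,478,980.00.
So DOL = total CM / EBIT = £11,283,080.00 / £2,478,980.00 = 4.5515.
So EBIT moves 4.5515 × (+14.8%) = +67.4%.

+67.4%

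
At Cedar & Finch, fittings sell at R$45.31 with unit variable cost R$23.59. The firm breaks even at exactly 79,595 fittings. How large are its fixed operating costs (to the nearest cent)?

R$1,728,803.40

Unit CM = price − variable cost = R$45.31 − R$23.59 = R$21.72.
Since BE = FC / CM, FC = 79,595 × R$21.72 = R$1,728,803.40.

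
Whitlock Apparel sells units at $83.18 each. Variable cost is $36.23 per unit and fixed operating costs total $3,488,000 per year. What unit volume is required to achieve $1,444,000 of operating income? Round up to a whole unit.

Unit CM = price − variable cost = $83.18 − $36.23 = $46.95.
Need Q such that Q × $46.95 − $3,488,000 = $1,444,000, i.e. Q = $4,932,000 / $46.95 = 105,047.92 → 105,048.

105,048 units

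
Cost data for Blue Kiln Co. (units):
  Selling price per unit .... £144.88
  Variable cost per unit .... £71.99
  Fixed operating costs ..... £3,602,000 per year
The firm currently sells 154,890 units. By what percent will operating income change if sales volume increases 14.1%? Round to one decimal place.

Contribution at this volume is 154,890 × £72.89 = £11,289,932.10.
Subtracting fixed costs: EBIT = £11,289,932.10 − £3,602,000 = £7,687,932.10.
Degree of operating leverage = £11,289,932.10 / £7,687,932.10 = 1.4685.
So EBIT moves 1.4685 × (+14.1%) = +20.7%.

+20.7%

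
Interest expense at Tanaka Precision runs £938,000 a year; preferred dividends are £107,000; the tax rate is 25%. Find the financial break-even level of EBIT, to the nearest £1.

Grossing the preferred dividend up to pre-tax terms: £107,000 / (1 − 0.25) = £142,666.67.
Financial break-even EBIT = interest + D_p ÷ (1 − t) = £938,000 + £142,666.67 = £1,080,666.67.

£1,080,667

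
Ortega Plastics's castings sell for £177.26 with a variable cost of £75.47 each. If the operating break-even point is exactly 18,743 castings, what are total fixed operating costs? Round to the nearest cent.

£1,907,849.97

Unit CM = price − variable cost = £177.26 − £75.47 = £101.79.
Fixed costs = break-even units × CM = 18,743 × £101.79 = £1,907,849.97.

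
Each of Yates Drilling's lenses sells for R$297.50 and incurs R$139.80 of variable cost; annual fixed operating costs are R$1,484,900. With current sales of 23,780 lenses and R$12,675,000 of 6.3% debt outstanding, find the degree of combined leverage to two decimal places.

2.56

At 23,780 units, contribution = 23,780 × R$157.70 = R$3,750,106.00.
Operating income = contribution − fixed costs = R$3,750,106.00 − R$1,484,900 = R$2,265,206.00. Interest = R$798,525.00, so EBIT − I = R$1,466,681.00.
Degree of total leverage = total CM / (EBIT − interest) = R$3,750,106.00 / R$1,466,681.00 = 2.5569.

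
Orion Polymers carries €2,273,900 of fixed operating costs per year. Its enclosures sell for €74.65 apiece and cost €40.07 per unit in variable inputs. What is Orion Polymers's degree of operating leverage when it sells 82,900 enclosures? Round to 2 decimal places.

Contribution at this volume is 82,900 × €34.58 = €2,866,682.00.
Operating income = contribution − fixed costs = €2,866,682.00 − €2,273,900 = €592,782.00.
DOL = contribution ÷ EBIT = €2,866,682.00 ÷ €592,782.00 = 4.8360.

4.84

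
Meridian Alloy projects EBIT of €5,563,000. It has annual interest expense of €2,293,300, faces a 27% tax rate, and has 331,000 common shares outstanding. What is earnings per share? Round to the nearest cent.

Pre-tax income = €5,563,000 − €2,293,300.00 = €3,269,700.00.
Net income = €3,269,700.00 × (1 − 0.27) = €2,386,881.00.
EPS = €2,386,881.00 ÷ 331,000 = €7.21.

€7.21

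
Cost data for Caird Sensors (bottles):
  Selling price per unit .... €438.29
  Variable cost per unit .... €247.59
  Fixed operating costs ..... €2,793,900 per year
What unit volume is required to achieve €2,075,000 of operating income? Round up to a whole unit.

Unit CM = price − variable cost = €438.29 − €247.59 = €190.70.
Units = (FC + target) / CM = (€2,793,900 + €2,075,000) / €190.70 = 25,531.73, so 25,532 bottles.

25,532 bottles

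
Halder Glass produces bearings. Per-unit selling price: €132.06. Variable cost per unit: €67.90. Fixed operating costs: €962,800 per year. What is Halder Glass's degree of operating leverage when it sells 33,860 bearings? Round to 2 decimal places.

1.80

Total contribution margin = 33,860 × €64.16 = €2,172,457.60.
EBIT = €2,172,457.60 − €962,800 = €1,209,657.60.
So DOL = total CM / EBIT = €2,172,457.60 / €1,209,657.60 = 1.7959.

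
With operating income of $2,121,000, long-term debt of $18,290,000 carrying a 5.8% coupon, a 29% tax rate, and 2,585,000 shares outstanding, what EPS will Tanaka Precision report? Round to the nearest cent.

Interest = $1,060,820.00, so EBT = $2,121,000 − $1,060,820.00 = $1,060,180.00.
Net income = $1,060,180.00 × (1 − 0.29) = $752,727.80.
EPS = $752,727.80 ÷ 2,585,000 = $0.29.

$0.29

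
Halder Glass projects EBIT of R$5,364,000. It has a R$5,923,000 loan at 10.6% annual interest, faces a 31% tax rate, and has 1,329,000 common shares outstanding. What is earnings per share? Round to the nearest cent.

Interest = R$627,838.00, so EBT = R$5,364,000 − R$627,838.00 = R$4,736,162.00.
Net income = R$4,736,162.00 × (1 − 0.31) = R$3,267,951.78.
Per share: R$3,267,951.78 / 1,329,000 shares = R$2.46.

R$2.46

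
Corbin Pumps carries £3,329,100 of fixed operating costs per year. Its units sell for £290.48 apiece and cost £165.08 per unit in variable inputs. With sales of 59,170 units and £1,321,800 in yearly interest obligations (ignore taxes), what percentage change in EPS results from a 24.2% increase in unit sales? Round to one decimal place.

Contribution at this volume is 59,170 × £125.40 = £7,419,918.00.
EBIT = £7,419,918.00 − £3,329,100 = £4,090,818.00.
After interest of £1,321,800.00, pre-tax earnings = £2,769,018.00.
DCL = total CM / (EBIT − I) = £7,419,918.00 / £2,769,018.00 = 2.6796.
EPS therefore changes by 2.6796 × (+24.2%) = +64.8%.

+64.8%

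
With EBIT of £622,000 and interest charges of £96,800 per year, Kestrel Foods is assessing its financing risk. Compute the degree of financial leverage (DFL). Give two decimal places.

Interest = £96,800.00.
DFL = EBIT ÷ (EBIT − I) = £622,000 ÷ (£622,000 − £96,800.00) = £622,000 ÷ £525,200.00 = 1.1843.

1.18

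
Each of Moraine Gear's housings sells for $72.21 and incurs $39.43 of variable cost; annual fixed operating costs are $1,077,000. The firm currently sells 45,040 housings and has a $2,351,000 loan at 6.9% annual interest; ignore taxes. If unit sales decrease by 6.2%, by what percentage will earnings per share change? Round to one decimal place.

-38.6%

Total contribution margin = 45,040 × $32.78 = $1,476,411.20.
Subtracting fixed costs: EBIT = $1,476,411.20 − $1,077,000 = $399,411.20.
Interest = $162,219.00, so EBIT − I = $237,192.20.
DCL = total CM / (EBIT − I) = $1,476,411.20 / $237,192.20 = 6.2245.
%ΔEPS = DCL × %ΔSales = 6.2245 × -6.2% = -38.6%.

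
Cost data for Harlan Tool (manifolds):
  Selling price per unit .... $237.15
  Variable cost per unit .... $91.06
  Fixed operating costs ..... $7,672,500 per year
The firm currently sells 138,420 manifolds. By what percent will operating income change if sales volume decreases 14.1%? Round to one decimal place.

Contribution at this volume is 138,420 × $146.09 = $20,221,777.80.
EBIT = $20,221,777.80 − $7,672,500 = $12,549,277.80.
DOL = contribution ÷ EBIT = $20,221,777.80 ÷ $12,549,277.80 = 1.6114.
%ΔEBIT = DOL × %ΔSales = 1.6114 × -14.1% = -22.7%.

-22.7%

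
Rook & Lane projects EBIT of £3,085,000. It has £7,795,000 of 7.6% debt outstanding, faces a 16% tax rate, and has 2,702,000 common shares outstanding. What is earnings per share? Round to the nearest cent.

£0.77

Pre-tax income = £3,085,000 − £592,420.00 = £2,492,580.00.
After tax at 16%: net income = £2,492,580.00 × 0.84 = £2,093,767.20.
EPS = £2,093,767.20 ÷ 2,702,000 = £0.77.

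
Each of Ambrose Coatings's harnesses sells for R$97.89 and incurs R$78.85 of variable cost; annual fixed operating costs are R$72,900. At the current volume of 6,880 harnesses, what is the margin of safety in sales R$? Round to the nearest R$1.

R$298,684

Contribution margin per unit = R$97.89 − R$78.85 = R$19.04. Break-even units = R$72,900 ÷ R$19.04 = 3,828.78; break-even revenue = 3,828.78 × R$97.89 = R$374,799.42.
Current sales = 6,880 × R$97.89 = R$673,483.20.
Margin of safety = R$673,483.20 − R$374,799.42 = R$298,684.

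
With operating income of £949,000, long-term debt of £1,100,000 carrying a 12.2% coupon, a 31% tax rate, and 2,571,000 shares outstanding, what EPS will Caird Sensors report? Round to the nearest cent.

Interest = £134,200.00, so EBT = £949,000 − £134,200.00 = £814,800.00.
After tax at 31%: net income = £814,800.00 × 0.69 = £562,212.00.
EPS = £562,212.00 ÷ 2,571,000 = £0.22.

£0.22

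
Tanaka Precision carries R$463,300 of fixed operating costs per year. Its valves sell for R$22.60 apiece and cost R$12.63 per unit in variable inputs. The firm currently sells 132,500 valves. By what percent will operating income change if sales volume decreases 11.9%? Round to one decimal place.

-18.3%

Total contribution margin = 132,500 × R$9.97 = R$1,321,025.00.
Subtracting fixed costs: EBIT = R$1,321,025.00 − R$463,300 = R$857,725.00.
DOL = contribution ÷ EBIT = R$1,321,025.00 ÷ R$857,725.00 = 1.5401.
Operating income changes by 1.5401 × -11.9% = -18.3%.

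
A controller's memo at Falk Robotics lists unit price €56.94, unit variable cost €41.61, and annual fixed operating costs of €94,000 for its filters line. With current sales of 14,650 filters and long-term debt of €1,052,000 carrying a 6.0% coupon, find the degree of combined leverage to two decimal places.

3.33

Total contribution margin = 14,650 × €15.33 = €224,584.50.
Subtracting fixed costs: EBIT = €224,584.50 − €94,000 = €130,584.50. Interest = €63,120.00.
DOL = €224,584.50 ÷ €130,584.50 = 1.7198; DFL = €130,584.50 ÷ €67,464.50 = 1.9356.
Combined leverage = 1.7198 × 1.9356 = 3.3288.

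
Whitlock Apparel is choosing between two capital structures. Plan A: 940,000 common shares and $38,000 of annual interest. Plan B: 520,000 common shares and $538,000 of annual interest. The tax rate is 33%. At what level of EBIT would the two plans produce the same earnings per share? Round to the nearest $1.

At indifference, (EBIT − 38,000)(1 − t)/940,000 = (EBIT − 538,000)(1 − t)/520,000.
The (1 − t) factor cancels: (EBIT − 38,000) × 520,000 = (EBIT − 538,000) × 940,000.
EBIT × (940,000 − 520,000) = 538,000 × 940,000 − 38,000 × 520,000 = 485,960,000,000, so EBIT = 485,960,000,000 ÷ 420,000 = 1,157,047.62.

$1,157,048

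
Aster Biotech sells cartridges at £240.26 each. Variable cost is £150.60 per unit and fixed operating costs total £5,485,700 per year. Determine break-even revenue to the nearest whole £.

CM per unit = £240.26 − £150.60 = £89.66; CM ratio = £89.66 / £240.26 = 0.3732.
Break-even revenue = fixed costs × price ÷ CM = £5,485,700 × £240.26 ÷ £89.66 = £14,699,914.

£14,699,914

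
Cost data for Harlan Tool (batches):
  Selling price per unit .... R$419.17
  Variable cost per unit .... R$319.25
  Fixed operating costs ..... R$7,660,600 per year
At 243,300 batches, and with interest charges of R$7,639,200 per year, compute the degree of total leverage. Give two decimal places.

At 243,300 units, contribution = 243,300 × R$99.92 = R$24,310,536.00.
Operating income = contribution − fixed costs = R$24,310,536.00 − R$7,660,600 = R$16,649,936.00. Interest = R$7,639,200.00, so EBIT − I = R$9,010,736.00.
DCL = contribution ÷ (EBIT − I) = R$24,310,536.00 ÷ R$9,010,736.00 = 2.6980.

2.70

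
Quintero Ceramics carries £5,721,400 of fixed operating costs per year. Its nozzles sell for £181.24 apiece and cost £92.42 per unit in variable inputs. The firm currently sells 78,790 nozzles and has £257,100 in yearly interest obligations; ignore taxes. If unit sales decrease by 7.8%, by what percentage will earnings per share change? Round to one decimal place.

Contribution at this volume is 78,790 × £88.82 = £6,998,127.80.
Operating income = contribution − fixed costs = £6,998,127.80 − £5,721,400 = £1,276,727.80.
After interest of £257,100.00, pre-tax earnings = £1,019,627.80.
DCL = total CM / (EBIT − I) = £6,998,127.80 / £1,019,627.80 = 6.8634.
%ΔEPS = DCL × %ΔSales = 6.8634 × -7.8% = -53.5%.

-53.5%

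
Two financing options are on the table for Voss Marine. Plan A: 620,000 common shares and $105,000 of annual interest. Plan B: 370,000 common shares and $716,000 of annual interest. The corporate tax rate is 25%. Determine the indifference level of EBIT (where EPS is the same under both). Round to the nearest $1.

$1,620,280

Set EPS_A = EPS_B: (EBIT − $105,000)(1 − 0.25) ÷ 620,000 = (EBIT − $716,000)(1 − 0.25) ÷ 370,000.
Cancelling (1 − t) and cross-multiplying: 370,000·(EBIT − 105,000) = 620,000·(EBIT − 716,000).
EBIT × (620,000 − 370,000) = 716,000 × 620,000 − 105,000 × 370,000 = 405,070,000,000, so EBIT = 405,070,000,000 ÷ 250,000 = 1,620,280.00.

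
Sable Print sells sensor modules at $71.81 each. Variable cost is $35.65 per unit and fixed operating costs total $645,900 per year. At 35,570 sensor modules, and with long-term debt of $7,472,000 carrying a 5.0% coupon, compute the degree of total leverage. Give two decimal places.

4.82

Total contribution margin = 35,570 × $36.16 = $1,286,211.20.
Subtracting fixed costs: EBIT = $1,286,211.20 − $645,900 = $640,311.20. Interest = $373,600.00.
DOL = $1,286,211.20 ÷ $640,311.20 = 2.0087; DFL = $640,311.20 ÷ $266,711.20 = 2.4008.
DCL = DOL × DFL = 2.0087 × 2.4008 = 4.8225.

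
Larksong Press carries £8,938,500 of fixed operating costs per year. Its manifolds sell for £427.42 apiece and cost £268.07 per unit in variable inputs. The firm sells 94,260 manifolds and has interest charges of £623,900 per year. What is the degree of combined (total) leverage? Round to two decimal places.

Contribution at this volume is 94,260 × £159.35 = £15,020,331.00.
Subtracting fixed costs: EBIT = £15,020,331.00 − £8,938,500 = £6,081,831.00. Interest = £623,900.00.
DOL = £15,020,331.00 ÷ £6,081,831.00 = 2.4697; DFL = £6,081,831.00 ÷ £5,457,931.00 = 1.1143.
DCL = DOL × DFL = 2.4697 × 1.1143 = 2.7520.

2.75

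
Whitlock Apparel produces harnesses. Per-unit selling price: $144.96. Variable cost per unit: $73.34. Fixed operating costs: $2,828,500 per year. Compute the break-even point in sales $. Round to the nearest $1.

CM per unit = $144.96 − $73.34 = $71.62; CM ratio = $71.62 / $144.96 = 0.4941.
Break-even revenue = fixed costs × price ÷ CM = $2,828,500 × $144.96 ÷ $71.62 = $5,724,928.

$5,724,928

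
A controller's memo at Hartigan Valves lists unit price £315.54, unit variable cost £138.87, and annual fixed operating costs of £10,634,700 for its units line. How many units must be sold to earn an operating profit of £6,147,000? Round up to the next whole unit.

94,989 units

Contribution margin per unit = £315.54 − £138.87 = £176.67.
Need Q such that Q × £176.67 − £10,634,700 = £6,147,000, i.e. Q = £16,781,700 / £176.67 = 94,988.96 → 94,989.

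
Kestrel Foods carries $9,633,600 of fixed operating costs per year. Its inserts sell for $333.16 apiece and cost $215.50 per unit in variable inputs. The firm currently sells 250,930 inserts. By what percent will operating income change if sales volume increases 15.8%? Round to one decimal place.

+23.5%

Contribution at this volume is 250,930 × $117.66 = $29,524,423.80.
EBIT = $29,524,423.80 − $9,633,600 = $19,890,823.80.
DOL = contribution ÷ EBIT = $29,524,423.80 ÷ $19,890,823.80 = 1.4843.
So EBIT moves 1.4843 × (+15.8%) = +23.5%.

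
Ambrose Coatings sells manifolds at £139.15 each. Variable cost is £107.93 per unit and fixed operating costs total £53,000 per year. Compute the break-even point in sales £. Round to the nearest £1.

£236,225

CM per unit = £139.15 − £107.93 = £31.22; CM ratio = £31.22 / £139.15 = 0.2244.
Break-even sales = FC ÷ CM ratio = £53,000 × £139.15 / £31.22 = £236,225.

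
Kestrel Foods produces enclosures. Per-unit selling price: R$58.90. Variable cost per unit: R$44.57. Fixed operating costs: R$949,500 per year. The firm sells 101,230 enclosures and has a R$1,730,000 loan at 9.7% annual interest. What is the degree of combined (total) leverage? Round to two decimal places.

4.35

Contribution at this volume is 101,230 × R$14.33 = R$1,450,625.90.
Subtracting fixed costs: EBIT = R$1,450,625.90 − R$949,500 = R$501,125.90. Interest = R$167,810.00.
DOL = R$1,450,625.90 ÷ R$501,125.90 = 2.8947; DFL = R$501,125.90 ÷ R$333,315.90 = 1.5035.
Combined leverage = 2.8947 × 1.5035 = 4.3522.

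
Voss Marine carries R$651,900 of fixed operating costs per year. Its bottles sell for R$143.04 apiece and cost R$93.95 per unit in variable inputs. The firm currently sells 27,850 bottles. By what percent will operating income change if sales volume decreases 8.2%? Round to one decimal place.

-15.7%

Contribution at this volume is 27,850 × R$49.09 = R$1,367,156.50.
Subtracting fixed costs: EBIT = R$1,367,156.50 − R$651,900 = R$715,256.50.
Degree of operating leverage = R$1,367,156.50 / R$715,256.50 = 1.9114.
Operating income changes by 1.9114 × -8.2% = -15.7%.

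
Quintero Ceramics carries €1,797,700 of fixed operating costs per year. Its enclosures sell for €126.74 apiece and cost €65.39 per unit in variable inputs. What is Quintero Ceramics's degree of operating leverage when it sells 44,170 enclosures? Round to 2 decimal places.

2.97

Total contribution margin = 44,170 × €61.35 = €2,709,829.50.
EBIT = €2,709,829.50 − €1,797,700 = €912,129.50.
DOL = contribution ÷ EBIT = €2,709,829.50 ÷ €912,129.50 = 2.9709.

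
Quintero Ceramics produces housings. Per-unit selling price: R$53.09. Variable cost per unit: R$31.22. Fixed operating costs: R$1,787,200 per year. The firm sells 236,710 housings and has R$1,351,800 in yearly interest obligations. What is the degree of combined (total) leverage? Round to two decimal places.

At 236,710 units, contribution = 236,710 × R$21.87 = R$5,176,847.70.
Subtracting fixed costs: EBIT = R$5,176,847.70 − R$1,787,200 = R$3,389,647.70. Interest = R$1,351,800.00.
DOL = R$5,176,847.70 ÷ R$3,389,647.70 = 1.5273; DFL = R$3,389,647.70 ÷ R$2,037,847.70 = 1.6633.
DCL = DOL × DFL = 1.5273 × 1.6633 = 2.5404.

2.54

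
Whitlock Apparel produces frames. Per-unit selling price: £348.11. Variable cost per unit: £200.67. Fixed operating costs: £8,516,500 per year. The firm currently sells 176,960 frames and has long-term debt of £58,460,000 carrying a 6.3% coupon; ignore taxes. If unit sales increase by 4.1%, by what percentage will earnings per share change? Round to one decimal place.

At 176,960 units, contribution = 176,960 × £147.44 = £26,090,982.40.
Subtracting fixed costs: EBIT = £26,090,982.40 − £8,516,500 = £17,574,482.40.
Interest = £3,682,980.00, so EBIT − I = £13,891,502.40.
DCL = total CM / (EBIT − I) = £26,090,982.40 / £13,891,502.40 = 1.8782.
%ΔEPS = DCL × %ΔSales = 1.8782 × +4.1% = +7.7%.

+7.7%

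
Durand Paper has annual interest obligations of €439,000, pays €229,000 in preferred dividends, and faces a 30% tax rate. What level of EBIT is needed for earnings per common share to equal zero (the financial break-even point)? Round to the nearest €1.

€766,143

Grossing the preferred dividend up to pre-tax terms: €229,000 / (1 − 0.30) = €327,142.86.
EPS = 0 when EBIT covers interest plus the pre-tax preferred burden: €439,000 + €327,142.86 = €766,142.86.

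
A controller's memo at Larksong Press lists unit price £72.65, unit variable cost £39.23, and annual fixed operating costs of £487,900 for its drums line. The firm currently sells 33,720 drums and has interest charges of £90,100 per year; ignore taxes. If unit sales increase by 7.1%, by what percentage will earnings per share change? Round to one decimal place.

+14.6%

At 33,720 units, contribution = 33,720 × £33.42 = £1,126,922.40.
EBIT = £1,126,922.40 − £487,900 = £639,022.40.
After interest of £90,100.00, pre-tax earnings = £548,922.40.
DCL = total CM / (EBIT − I) = £1,126,922.40 / £548,922.40 = 2.0530.
EPS therefore changes by 2.0530 × (+7.1%) = +14.6%.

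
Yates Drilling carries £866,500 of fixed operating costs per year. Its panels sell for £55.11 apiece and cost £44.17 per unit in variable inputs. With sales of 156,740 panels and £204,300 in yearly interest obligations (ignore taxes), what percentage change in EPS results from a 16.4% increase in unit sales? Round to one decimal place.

Contribution at this volume is 156,740 × £10.94 = £1,714,735.60.
Operating income = contribution − fixed costs = £1,714,735.60 − £866,500 = £848,235.60.
After interest of £204,300.00, pre-tax earnings = £643,935.60.
DCL = total CM / (EBIT − I) = £1,714,735.60 / £643,935.60 = 2.6629.
EPS therefore changes by 2.6629 × (+16.4%) = +43.7%.

+43.7%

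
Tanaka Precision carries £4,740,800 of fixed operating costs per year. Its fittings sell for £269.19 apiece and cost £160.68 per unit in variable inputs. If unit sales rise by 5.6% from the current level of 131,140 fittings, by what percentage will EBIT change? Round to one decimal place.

+8.4%

Contribution at this volume is 131,140 × £108.51 = £14,230,001.40.
EBIT = £14,230,001.40 − £4,740,800 = £9,489,201.40.
Degree of operating leverage = £14,230,001.40 / £9,489,201.40 = 1.4996.
So EBIT moves 1.4996 × (+5.6%) = +8.4%.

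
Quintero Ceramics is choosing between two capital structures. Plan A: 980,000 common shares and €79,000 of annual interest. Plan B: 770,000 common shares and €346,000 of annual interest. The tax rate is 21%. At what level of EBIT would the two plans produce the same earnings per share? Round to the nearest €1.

At indifference, (EBIT − 79,000)(1 − t)/980,000 = (EBIT − 346,000)(1 − t)/770,000.
Cancelling (1 − t) and cross-multiplying: 770,000·(EBIT − 79,000) = 980,000·(EBIT − 346,000).
Solving, EBIT = (346,000·980,000 − 79,000·770,000) / (980,000 − 770,000) = 278,250,000,000 / 210,000 = 1,325,000.00.

€1,325,000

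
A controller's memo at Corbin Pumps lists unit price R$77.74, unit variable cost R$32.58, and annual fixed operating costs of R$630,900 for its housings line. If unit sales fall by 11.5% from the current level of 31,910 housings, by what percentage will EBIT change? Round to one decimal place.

At 31,910 units, contribution = 31,910 × R$45.16 = R$1,441,055.60.
Operating income = contribution − fixed costs = R$1,441,055.60 − R$630,900 = R$810,155.60.
Degree of operating leverage = R$1,441,055.60 / R$810,155.60 = 1.7787.
%ΔEBIT = DOL × %ΔSales = 1.7787 × -11.5% = -20.5%.

-20.5%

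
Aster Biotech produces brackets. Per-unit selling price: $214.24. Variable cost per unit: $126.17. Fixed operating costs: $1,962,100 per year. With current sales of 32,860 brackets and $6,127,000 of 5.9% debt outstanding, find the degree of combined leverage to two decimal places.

Total contribution margin = 32,860 × $88.07 = $2,893,980.20.
Operating income = contribution − fixed costs = $2,893,980.20 − $1,962,100 = $931,880.20. Interest = $361,493.00.
DOL = $2,893,980.20 ÷ $931,880.20 = 3.1055; DFL = $931,880.20 ÷ $570,387.20 = 1.6338.
Combined leverage = 3.1055 × 1.6338 = 5.0738.

5.07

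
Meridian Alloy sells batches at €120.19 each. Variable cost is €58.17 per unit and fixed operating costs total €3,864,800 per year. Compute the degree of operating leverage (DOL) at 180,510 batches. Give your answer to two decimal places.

Total contribution margin = 180,510 × €62.02 = €11,195,230.20.
Operating income = contribution − fixed costs = €11,195,230.20 − €3,864,800 = €7,330,430.20.
DOL = contribution ÷ EBIT = €11,195,230.20 ÷ €7,330,430.20 = 1.5272.

1.53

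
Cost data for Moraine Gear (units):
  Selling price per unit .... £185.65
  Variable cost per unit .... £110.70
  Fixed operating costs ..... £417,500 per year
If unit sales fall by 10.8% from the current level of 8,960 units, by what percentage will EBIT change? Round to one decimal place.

-28.5%

Total contribution margin = 8,960 × £74.95 = £671,552.00.
EBIT = £671,552.00 − £417,500 = £254,052.00.
So DOL = total CM / EBIT = £671,552.00 / £254,052.00 = 2.6434.
So EBIT moves 2.6434 × (-10.8%) = -28.5%.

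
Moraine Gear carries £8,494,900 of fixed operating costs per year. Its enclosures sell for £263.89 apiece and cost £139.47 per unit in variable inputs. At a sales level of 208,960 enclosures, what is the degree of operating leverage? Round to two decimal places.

Total contribution margin = 208,960 × £124.42 = £25,998,803.20.
Operating income = contribution − fixed costs = £25,998,803.20 − £8,494,900 = £17,503,903.20.
DOL = contribution ÷ EBIT = £25,998,803.20 ÷ £17,503,903.20 = 1.4853.

1.49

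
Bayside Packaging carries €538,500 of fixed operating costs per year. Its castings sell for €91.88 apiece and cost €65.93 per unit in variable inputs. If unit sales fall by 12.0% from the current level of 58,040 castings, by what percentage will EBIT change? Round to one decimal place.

-18.7%

At 58,040 units, contribution = 58,040 × €25.95 = €1,506,138.00.
Operating income = contribution − fixed costs = €1,506,138.00 − €538,500 = €967,638.00.
DOL = contribution ÷ EBIT = €1,506,138.00 ÷ €967,638.00 = 1.5565.
%ΔEBIT = DOL × %ΔSales = 1.5565 × -12.0% = -18.7%.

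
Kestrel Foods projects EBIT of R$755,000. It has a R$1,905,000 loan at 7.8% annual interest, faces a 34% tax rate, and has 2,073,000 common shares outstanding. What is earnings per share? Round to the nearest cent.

R$0.19

Interest = R$148,590.00, so EBT = R$755,000 − R$148,590.00 = R$606,410.00.
Net income = R$606,410.00 × (1 − 0.34) = R$400,230.60.
EPS = R$400,230.60 ÷ 2,073,000 = R$0.19.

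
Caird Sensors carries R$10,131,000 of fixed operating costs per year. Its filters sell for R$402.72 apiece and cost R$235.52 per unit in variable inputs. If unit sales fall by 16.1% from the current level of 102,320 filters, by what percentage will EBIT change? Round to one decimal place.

At 102,320 units, contribution = 102,320 × R$167.20 = R$17,107,904.00.
EBIT = R$17,107,904.00 − R$10,131,000 = R$6,976,904.00.
DOL = contribution ÷ EBIT = R$17,107,904.00 ÷ R$6,976,904.00 = 2.4521.
Operating income changes by 2.4521 × -16.1% = -39.5%.

-39.5%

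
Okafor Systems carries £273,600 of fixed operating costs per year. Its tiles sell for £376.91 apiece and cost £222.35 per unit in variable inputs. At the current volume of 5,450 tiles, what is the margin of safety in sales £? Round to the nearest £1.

Unit CM = price − variable cost = £376.91 − £222.35 = £154.56. Break-even units = £273,600 ÷ £154.56 = 1,770.19; break-even revenue = 1,770.19 × £376.91 = £667,200.93.
Current sales = 5,450 × £376.91 = £2,054,159.50.
Margin of safety = £2,054,159.50 − £667,200.93 = £1,386,959.

£1,386,959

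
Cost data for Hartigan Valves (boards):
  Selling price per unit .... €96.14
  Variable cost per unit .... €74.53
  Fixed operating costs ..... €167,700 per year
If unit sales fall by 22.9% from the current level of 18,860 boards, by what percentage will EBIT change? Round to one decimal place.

Total contribution margin = 18,860 × €21.61 = €407,564.60.
EBIT = €407,564.60 − €167,700 = €239,864.60.
DOL = contribution ÷ EBIT = €407,564.60 ÷ €239,864.60 = 1.6991.
So EBIT moves 1.6991 × (-22.9%) = -38.9%.

-38.9%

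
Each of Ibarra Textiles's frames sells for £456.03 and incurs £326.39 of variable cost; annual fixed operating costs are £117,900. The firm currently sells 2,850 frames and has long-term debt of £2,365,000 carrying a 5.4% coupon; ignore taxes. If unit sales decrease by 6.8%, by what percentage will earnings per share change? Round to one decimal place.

Contribution at this volume is 2,850 × £129.64 = £369,474.00.
Operating income = contribution − fixed costs = £369,474.00 − £117,900 = £251,574.00.
Interest = £127,710.00, so EBIT − I = £123,864.00.
DCL = total CM / (EBIT − I) = £369,474.00 / £123,864.00 = 2.9829.
EPS therefore changes by 2.9829 × (-6.8%) = -20.3%.

-20.3%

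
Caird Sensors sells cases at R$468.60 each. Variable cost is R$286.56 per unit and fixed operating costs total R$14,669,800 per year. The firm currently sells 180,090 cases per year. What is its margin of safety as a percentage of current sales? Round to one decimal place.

55.3%

Contribution margin per unit = R$468.60 − R$286.56 = R$182.04. Break-even units = R$14,669,800 ÷ R$182.04 = 80,585.59; break-even revenue = 80,585.59 × R$468.60 = R$37,762,405.41.
Actual sales revenue = 180,090 × R$468.60 = R$84,390,174.00.
Margin of safety = (R$84,390,174.00 − R$37,762,405.41) ÷ R$84,390,174.00 = 55.3%.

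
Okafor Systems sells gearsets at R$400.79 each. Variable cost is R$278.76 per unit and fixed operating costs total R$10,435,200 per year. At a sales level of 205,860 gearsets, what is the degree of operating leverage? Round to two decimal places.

Contribution at this volume is 205,860 × R$122.03 = R$25,121,095.80.
EBIT = R$25,121,095.80 − R$10,435,200 = R$14,685,895.80.
DOL = contribution ÷ EBIT = R$25,121,095.80 ÷ R$14,685,895.80 = 1.7106.

1.71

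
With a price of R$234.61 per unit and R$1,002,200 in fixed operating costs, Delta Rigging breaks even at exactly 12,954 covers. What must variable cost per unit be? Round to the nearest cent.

R$157.24

At break-even, FC = Q × (P − VC), so P − VC = R$1,002,200 ÷ 12,954 = R$77.3661.
Variable cost per unit = R$234.61 − R$77.3661 = R$157.24.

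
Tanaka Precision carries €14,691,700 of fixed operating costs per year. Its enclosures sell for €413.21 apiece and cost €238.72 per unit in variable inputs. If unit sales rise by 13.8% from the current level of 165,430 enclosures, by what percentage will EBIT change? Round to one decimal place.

At 165,430 units, contribution = 165,430 × €174.49 = €28,865,880.70.
Operating income = contribution − fixed costs = €28,865,880.70 − €14,691,700 = €14,174,180.70.
Degree of operating leverage = €28,865,880.70 / €14,174,180.70 = 2.0365.
%ΔEBIT = DOL × %ΔSales = 2.0365 × +13.8% = +28.1%.

+28.1%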